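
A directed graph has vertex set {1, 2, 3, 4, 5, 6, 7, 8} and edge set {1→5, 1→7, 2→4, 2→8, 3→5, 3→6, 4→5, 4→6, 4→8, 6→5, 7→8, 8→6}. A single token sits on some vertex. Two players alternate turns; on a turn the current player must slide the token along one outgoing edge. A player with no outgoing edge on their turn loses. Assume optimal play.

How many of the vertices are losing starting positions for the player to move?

2

Positions with no move are L. A position that does have a move is losing for the player to move precisely when every available move leads to a winning position for the opponent. Fill in the labels:
Every edge goes from a vertex to one that appears earlier in the order 5, 6, 8, 7, 3, 4, 2, 1, so processing vertices in that order labels each vertex after all of its successors.
5: no outgoing edge → L
6: can move to 5, which is L ⇒ W
8: the only move is to 6(W), a W ⇒ L
7: can move to 8, which is L ⇒ W
3: can move to 5, which is L ⇒ W
4: can move to 8, which is L ⇒ W
2: can move to 8, which is L ⇒ W
1: can move to 5, which is L ⇒ W
The L vertices are 5, 8; that is 2 in all.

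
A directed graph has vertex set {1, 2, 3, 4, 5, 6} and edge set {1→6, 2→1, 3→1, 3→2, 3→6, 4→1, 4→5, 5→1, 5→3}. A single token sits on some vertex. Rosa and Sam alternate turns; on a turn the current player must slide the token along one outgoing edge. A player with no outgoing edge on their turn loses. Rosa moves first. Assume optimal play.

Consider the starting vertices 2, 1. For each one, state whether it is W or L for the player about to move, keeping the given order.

Work bottom-up. With no move the player to move loses. Otherwise the position is W if at least one move leads to an L position for the opponent, and L if every move leads to a W.
Every edge goes from a vertex to one that appears earlier in the order 6, 1, 2, 3, 5, 4, so processing vertices in that order labels each vertex after all of its successors.
6: no outgoing edge → L
1: can move to 6, which is L ⇒ W
2: the only move is to 1(W), a W ⇒ L
3: can move to 2, which is L ⇒ W
5: moves to 3(W), 1(W); every one is W ⇒ L
4: can move to 5, which is L ⇒ W

2: L, 1: W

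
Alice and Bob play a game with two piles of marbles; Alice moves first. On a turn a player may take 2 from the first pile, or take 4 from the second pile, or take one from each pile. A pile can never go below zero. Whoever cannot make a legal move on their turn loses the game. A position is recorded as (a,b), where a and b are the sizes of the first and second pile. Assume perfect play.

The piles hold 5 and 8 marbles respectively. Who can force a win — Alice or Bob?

Alice wins.

Compute win/loss labels from the base case upward. A position with no move is L. Any other position is W if it can reach an L in one move, else L.
No move ever increases a pile, so every position that can arise here has a ≤ 5 and b ≤ 8; it is enough to label the cells with 0 ≤ a ≤ 5 and 0 ≤ b ≤ 8.
Every move lowers a or b (never raises either), so fill the grid row by row in increasing a, and left to right within a row: each cell's successors are then already labelled.
      b=0  b=1  b=2  b=3  b=4  b=5  b=6  b=7  b=8
a=0:    L    L    L    L    W    W    W    W    L
a=1:    L    W    W    W    W    L    L    L    L
a=2:    W    W    W    W    L    L    W    W    W
a=3:    W    L    L    L    L    W    W    W    W
a=4:    L    L    W    W    W    W    L    L    L
a=5:    L    W    W    W    W    L    L    W    W
Cells with no legal move (terminal, hence L): (0,0), (0,1), (0,2), (0,3), (1,0).
The remaining L cells, each justified by listing all of its moves:
(0,8): L (sole option (0,4)(W) is W)
(1,5): L (options (1,1)(W), (0,4)(W) are all W)
(1,6): L (options (1,2)(W), (0,5)(W) are all W)
(1,7): L (options (1,3)(W), (0,6)(W) are all W)
(1,8): L (options (1,4)(W), (0,7)(W) are all W)
(2,4): L (options (0,4)(W), (2,0)(W), (1,3)(W) are all W)
(2,5): L (options (0,5)(W), (2,1)(W), (1,4)(W) are all W)
(3,1): L (options (1,1)(W), (2,0)(W) are all W)
(3,2): L (options (1,2)(W), (2,1)(W) are all W)
(3,3): L (options (1,3)(W), (2,2)(W) are all W)
(3,4): L (options (1,4)(W), (3,0)(W), (2,3)(W) are all W)
(4,0): L (sole option (2,0)(W) is W)
(4,1): L (options (2,1)(W), (3,0)(W) are all W)
(4,6): L (options (2,6)(W), (4,2)(W), (3,5)(W) are all W)
(4,7): L (options (2,7)(W), (4,3)(W), (3,6)(W) are all W)
(4,8): L (options (2,8)(W), (4,4)(W), (3,7)(W) are all W)
(5,0): L (sole option (3,0)(W) is W)
(5,5): L (options (3,5)(W), (5,1)(W), (4,4)(W) are all W)
(5,6): L (options (3,6)(W), (5,2)(W), (4,5)(W) are all W)
Every other cell has at least one move into one of the L cells above, so it is W.
From (5,8) Alice can move to (4,7), reaching an L position.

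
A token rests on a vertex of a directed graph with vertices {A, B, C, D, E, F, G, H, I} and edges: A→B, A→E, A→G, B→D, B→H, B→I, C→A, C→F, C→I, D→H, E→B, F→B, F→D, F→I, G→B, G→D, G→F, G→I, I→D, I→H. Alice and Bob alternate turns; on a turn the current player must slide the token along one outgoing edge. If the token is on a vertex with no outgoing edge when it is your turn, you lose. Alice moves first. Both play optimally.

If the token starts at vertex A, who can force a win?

Build the W/L table. Terminal = L. A non-terminal position is W if it has a move to some L; otherwise it is L.
Every edge goes from a vertex to one that appears earlier in the order H, D, I, B, E, F, G, A, C, so processing vertices in that order labels each vertex after all of its successors.
H: no outgoing edge → L
D: →H(L), so W
I: →H(L), so W
B: →H(L), so W
E: →B(W) only, which is W, so L
F: →B(W), I(W), D(W) — all W, so L
G: →F(L), so W
A: →E(L), so W
C: →F(L), so W
The starting position A is W: Alice should move to E, handing over an L position.

Alice wins.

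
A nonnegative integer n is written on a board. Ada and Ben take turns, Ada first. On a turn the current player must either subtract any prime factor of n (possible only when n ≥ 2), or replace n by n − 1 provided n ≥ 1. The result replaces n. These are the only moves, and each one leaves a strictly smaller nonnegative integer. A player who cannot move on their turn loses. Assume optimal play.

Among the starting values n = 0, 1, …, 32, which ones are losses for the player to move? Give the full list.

0, 4, 8, 12, 16, 20, 24, 28, 32

Positions with no move are L. A position that does have a move is losing for the player to move precisely when every available move leads to a winning position for the opponent. Fill in the labels:
n=0: no move → L
n=1: →0(L), so W
n=2: →0(L), so W
n=3: →0(L), so W
n=4: →2(W), 3(W) — all W, so L
n=5: →0(L), so W
n=6: →4(L), so W
n=7: →0(L), so W
n=8: →6(W), 7(W) — all W, so L
n=9: →8(L), so W
n=10: →8(L), so W
n=11: →0(L), so W
n=12: →9(W), 10(W), 11(W) — all W, so L
n=13: →0(L), so W
n=14: →12(L), so W
n=15: →12(L), so W
n=16: →14(W), 15(W) — all W, so L
n=17: →0(L), so W
n=18: →16(L), so W
n=19: →0(L), so W
n=20: →15(W), 18(W), 19(W) — all W, so L
n=21: →20(L), so W
n=22: →20(L), so W
n=23: →0(L), so W
n=24: →21(W), 22(W), 23(W) — all W, so L
n=25: →20(L), so W
n=26: →24(L), so W
n=27: →24(L), so W
n=28: →21(W), 26(W), 27(W) — all W, so L
n=29: →0(L), so W
n=30: →28(L), so W
n=31: →0(L), so W
n=32: →30(W), 31(W) — all W, so L
Reading off the rows marked L gives the requested list; there are 9 such values of n.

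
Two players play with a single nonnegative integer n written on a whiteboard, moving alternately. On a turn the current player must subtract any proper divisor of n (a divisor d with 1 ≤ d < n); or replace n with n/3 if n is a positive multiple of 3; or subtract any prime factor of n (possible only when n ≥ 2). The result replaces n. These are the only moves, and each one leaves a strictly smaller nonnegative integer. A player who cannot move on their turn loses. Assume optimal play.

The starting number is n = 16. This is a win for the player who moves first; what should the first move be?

Build the W/L table. Terminal = L. A non-terminal position is W if it has a move to some L; otherwise it is L.
n=0: no move → L
n=1: no move → L
n=2: W (go to 0, an L position)
n=3: W (go to 0, an L position)
n=4: L (options 2(W), 3(W) are all W)
n=5: W (go to 0, an L position)
n=6: W (go to 4, an L position)
n=7: W (go to 0, an L position)
n=8: W (go to 4, an L position)
n=9: L (options 3(W), 6(W), 8(W) are all W)
n=10: W (go to 9, an L position)
n=11: W (go to 0, an L position)
n=12: W (go to 4, an L position)
n=13: W (go to 0, an L position)
n=14: L (options 7(W), 12(W), 13(W) are all W)
n=15: W (go to 14, an L position)
n=16: W (go to 14, an L position)
From 16, the L positions reachable in one move are: 14.

Move to 14.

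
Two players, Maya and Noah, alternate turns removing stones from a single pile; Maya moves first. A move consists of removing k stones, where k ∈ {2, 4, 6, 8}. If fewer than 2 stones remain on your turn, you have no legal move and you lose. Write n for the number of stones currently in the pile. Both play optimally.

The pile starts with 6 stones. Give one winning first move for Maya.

Use the standard recursion: the mover loses at a terminal position; elsewhere, the mover wins exactly when some move hands the opponent an L position.
n=0: no move → L
n=1: no move → L
n=2: can move to 0, which is L ⇒ W
n=3: can move to 1, which is L ⇒ W
n=4: can move to 0, which is L ⇒ W
n=5: can move to 1, which is L ⇒ W
n=6: can move to 0, which is L ⇒ W
From 6, the L positions reachable in one move are: 0.

Remove 6, leaving 0.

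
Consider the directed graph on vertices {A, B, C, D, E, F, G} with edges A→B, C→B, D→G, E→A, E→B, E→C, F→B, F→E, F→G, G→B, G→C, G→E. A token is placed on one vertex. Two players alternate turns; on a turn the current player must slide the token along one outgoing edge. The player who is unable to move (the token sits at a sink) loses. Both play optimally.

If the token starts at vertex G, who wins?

Classify positions by backward induction: terminal positions (no move available) are L. From any other position, the mover wins iff some move reaches an L.
Every edge goes from a vertex to one that appears earlier in the order B, C, A, E, G, D, F, so processing vertices in that order labels each vertex after all of its successors.
B: no outgoing edge → L
C: W (go to B, an L position)
A: W (go to B, an L position)
E: W (go to B, an L position)
G: W (go to B, an L position)
D: L (sole option G(W) is W)
F: W (go to B, an L position)
The starting position G is W: the player to move should move to B, handing over an L position.

The first player wins.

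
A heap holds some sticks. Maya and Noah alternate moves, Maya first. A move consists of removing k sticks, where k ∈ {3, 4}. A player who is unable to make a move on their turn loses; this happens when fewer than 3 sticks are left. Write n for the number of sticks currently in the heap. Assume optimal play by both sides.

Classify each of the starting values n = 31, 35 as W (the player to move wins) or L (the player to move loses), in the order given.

Positions with no move are L. A position that does have a move is losing for the player to move precisely when every available move leads to a winning position for the opponent. Fill in the labels:
n=0: no move → L
n=1: no move → L
n=2: no move → L
n=3: →0(L), so W
n=4: →1(L), so W
n=5: →2(L), so W
n=6: →2(L), so W
n=7: →4(W), 3(W) — all W, so L
n=8: →5(W), 4(W) — all W, so L
n=9: →6(W), 5(W) — all W, so L
n=10: →7(L), so W
n=11: →8(L), so W
n=12: →9(L), so W
n=13: →9(L), so W
n=14: →11(W), 10(W) — all W, so L
n=15: →12(W), 11(W) — all W, so L
n=16: →13(W), 12(W) — all W, so L
n=17: →14(L), so W
n=18: →15(L), so W
n=19: →16(L), so W
n=20: →16(L), so W
n=21: →18(W), 17(W) — all W, so L
n=22: →19(W), 18(W) — all W, so L
n=23: →20(W), 19(W) — all W, so L
n=24: →21(L), so W
n=25: →22(L), so W
n=26: →23(L), so W
n=27: →23(L), so W
n=28: →25(W), 24(W) — all W, so L
n=29: →26(W), 25(W) — all W, so L
n=30: →27(W), 26(W) — all W, so L
n=31: →28(L), so W
n=32: →29(L), so W
n=33: →30(L), so W
n=34: →30(L), so W
n=35: →32(W), 31(W) — all W, so L

31: W, 35: L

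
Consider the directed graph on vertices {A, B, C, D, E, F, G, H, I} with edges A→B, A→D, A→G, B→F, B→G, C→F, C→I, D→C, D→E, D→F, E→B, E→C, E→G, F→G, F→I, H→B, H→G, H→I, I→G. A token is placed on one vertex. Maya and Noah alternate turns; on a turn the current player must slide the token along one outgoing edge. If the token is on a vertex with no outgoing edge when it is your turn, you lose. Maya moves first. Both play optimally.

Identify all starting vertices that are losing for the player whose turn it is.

Positions with no move are L. A position that does have a move is losing for the player to move precisely when every available move leads to a winning position for the opponent. Fill in the labels:
Every edge goes from a vertex to one that appears earlier in the order G, I, F, C, B, H, E, D, A, so processing vertices in that order labels each vertex after all of its successors.
G: no outgoing edge → L
I: W (go to G, an L position)
F: W (go to G, an L position)
C: L (options F(W), I(W) are all W)
B: W (go to G, an L position)
H: W (go to G, an L position)
E: W (go to C, an L position)
D: W (go to C, an L position)
A: W (go to G, an L position)
The losing starting vertices are exactly the entries labelled L in this table (2 of them).

C, G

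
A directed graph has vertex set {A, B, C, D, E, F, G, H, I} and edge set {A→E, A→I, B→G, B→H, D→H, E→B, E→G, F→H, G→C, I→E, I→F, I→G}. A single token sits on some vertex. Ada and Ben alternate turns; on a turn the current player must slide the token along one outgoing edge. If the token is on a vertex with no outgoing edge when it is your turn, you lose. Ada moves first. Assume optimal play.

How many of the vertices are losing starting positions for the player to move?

3

Work bottom-up. With no move the player to move loses. Otherwise the position is W if at least one move leads to an L position for the opponent, and L if every move leads to a W.
Every edge goes from a vertex to one that appears earlier in the order H, C, G, F, B, E, D, I, A, so processing vertices in that order labels each vertex after all of its successors.
H: no outgoing edge → L
C: no outgoing edge → L
G: W (go to C, an L position)
F: W (go to H, an L position)
B: W (go to H, an L position)
E: L (options B(W), G(W) are all W)
D: W (go to H, an L position)
I: W (go to E, an L position)
A: W (go to E, an L position)
The L vertices are C, E, H; that is 3 in all.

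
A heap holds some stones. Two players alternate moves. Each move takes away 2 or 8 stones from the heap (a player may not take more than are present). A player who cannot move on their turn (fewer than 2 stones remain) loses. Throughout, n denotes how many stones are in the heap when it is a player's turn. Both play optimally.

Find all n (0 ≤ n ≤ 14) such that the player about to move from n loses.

0, 1, 4, 5, 10, 11, 14

Compute win/loss labels from the base case upward. A position with no move is L. Any other position is W if it can reach an L in one move, else L.
n=0: no move → L
n=1: no move → L
n=2: W (go to 0, an L position)
n=3: W (go to 1, an L position)
n=4: L (sole option 2(W) is W)
n=5: L (sole option 3(W) is W)
n=6: W (go to 4, an L position)
n=7: W (go to 5, an L position)
n=8: W (go to 0, an L position)
n=9: W (go to 1, an L position)
n=10: L (options 8(W), 2(W) are all W)
n=11: L (options 9(W), 3(W) are all W)
n=12: W (go to 10, an L position)
n=13: W (go to 11, an L position)
n=14: L (options 12(W), 6(W) are all W)
Reading off the rows marked L gives the requested list; there are 7 such values of n.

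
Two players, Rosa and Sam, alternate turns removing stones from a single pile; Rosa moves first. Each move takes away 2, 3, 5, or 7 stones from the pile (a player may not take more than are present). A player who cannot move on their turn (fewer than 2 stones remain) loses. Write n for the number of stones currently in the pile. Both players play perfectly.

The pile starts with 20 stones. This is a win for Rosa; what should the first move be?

Build the W/L table. Terminal = L. A non-terminal position is W if it has a move to some L; otherwise it is L.
n=0: no move → L
n=1: no move → L
n=2: W (go to 0, an L position)
n=3: W (go to 1, an L position)
n=4: W (go to 1, an L position)
n=5: W (go to 0, an L position)
n=6: W (go to 1, an L position)
n=7: W (go to 0, an L position)
n=8: W (go to 1, an L position)
n=9: L (options 7(W), 6(W), 4(W), 2(W) are all W)
n=10: L (options 8(W), 7(W), 5(W), 3(W) are all W)
n=11: W (go to 9, an L position)
n=12: W (go to 10, an L position)
n=13: W (go to 10, an L position)
n=14: W (go to 9, an L position)
n=15: W (go to 10, an L position)
n=16: W (go to 9, an L position)
n=17: W (go to 10, an L position)
n=18: L (options 16(W), 15(W), 13(W), 11(W) are all W)
n=19: L (options 17(W), 16(W), 14(W), 12(W) are all W)
n=20: W (go to 18, an L position)
From 20, the L positions reachable in one move are: 18.

Remove 2, leaving 18.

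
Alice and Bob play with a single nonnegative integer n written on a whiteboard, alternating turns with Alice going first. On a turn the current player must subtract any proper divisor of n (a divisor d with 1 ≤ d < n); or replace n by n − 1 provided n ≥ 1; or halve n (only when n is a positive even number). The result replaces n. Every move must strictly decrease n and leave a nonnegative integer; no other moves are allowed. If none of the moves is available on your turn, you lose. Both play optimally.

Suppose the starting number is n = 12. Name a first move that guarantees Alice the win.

Use the standard recursion: the mover loses at a terminal position; elsewhere, the mover wins exactly when some move hands the opponent an L position.
n=0: no move → L
n=1: can move to 0, which is L ⇒ W
n=2: the only move is to 1(W), a W ⇒ L
n=3: can move to 2, which is L ⇒ W
n=4: can move to 2, which is L ⇒ W
n=5: the only move is to 4(W), a W ⇒ L
n=6: can move to 5, which is L ⇒ W
n=7: the only move is to 6(W), a W ⇒ L
n=8: can move to 7, which is L ⇒ W
n=9: moves to 6(W), 8(W); every one is W ⇒ L
n=10: can move to 5, which is L ⇒ W
n=11: the only move is to 10(W), a W ⇒ L
n=12: can move to 9, which is L ⇒ W
From 12, the L positions reachable in one move are: 9, 11. Any move reaching one of these is winning.

Move to 9.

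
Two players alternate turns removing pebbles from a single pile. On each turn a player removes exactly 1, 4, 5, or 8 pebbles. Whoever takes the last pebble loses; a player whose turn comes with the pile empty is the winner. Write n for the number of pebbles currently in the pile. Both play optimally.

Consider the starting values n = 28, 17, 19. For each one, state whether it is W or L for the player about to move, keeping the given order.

28: L, 17: W, 19: L

Work bottom-up. With no move the player to move wins. Otherwise the position is W if at least one move leads to an L position for the opponent, and L if every move leads to a W.
n=0: no move; the opponent has just taken the last pebble and therefore loses → W
n=1: the only move is to 0(W), a W ⇒ L
n=2: can move to 1, which is L ⇒ W
n=3: the only move is to 2(W), a W ⇒ L
n=4: can move to 3, which is L ⇒ W
n=5: can move to 1, which is L ⇒ W
n=6: can move to 1, which is L ⇒ W
n=7: can move to 3, which is L ⇒ W
n=8: can move to 3, which is L ⇒ W
n=9: can move to 1, which is L ⇒ W
n=10: moves to 9(W), 6(W), 5(W), 2(W); every one is W ⇒ L
n=11: can move to 10, which is L ⇒ W
n=12: moves to 11(W), 8(W), 7(W), 4(W); every one is W ⇒ L
n=13: can move to 12, which is L ⇒ W
n=14: can move to 10, which is L ⇒ W
n=15: can move to 10, which is L ⇒ W
n=16: can move to 12, which is L ⇒ W
n=17: can move to 12, which is L ⇒ W
n=18: can move to 10, which is L ⇒ W
n=19: moves to 18(W), 15(W), 14(W), 11(W); every one is W ⇒ L
n=20: can move to 19, which is L ⇒ W
n=21: moves to 20(W), 17(W), 16(W), 13(W); every one is W ⇒ L
n=22: can move to 21, which is L ⇒ W
n=23: can move to 19, which is L ⇒ W
n=24: can move to 19, which is L ⇒ W
n=25: can move to 21, which is L ⇒ W
n=26: can move to 21, which is L ⇒ W
n=27: can move to 19, which is L ⇒ W
n=28: moves to 27(W), 24(W), 23(W), 20(W); every one is W ⇒ L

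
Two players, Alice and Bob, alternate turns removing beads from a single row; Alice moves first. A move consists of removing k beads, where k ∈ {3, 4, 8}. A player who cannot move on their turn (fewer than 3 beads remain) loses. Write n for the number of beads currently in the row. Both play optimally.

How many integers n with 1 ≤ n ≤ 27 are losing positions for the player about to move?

Label each position W (a win for the player to move) or L (a loss). A position with no legal move is L; any other position is W exactly when some move reaches an L, and L when every move reaches a W.
n=0: no move → L
n=1: no move → L
n=2: no move → L
n=3: W (go to 0, an L position)
n=4: W (go to 1, an L position)
n=5: W (go to 2, an L position)
n=6: W (go to 2, an L position)
n=7: L (options 4(W), 3(W) are all W)
n=8: W (go to 0, an L position)
n=9: W (go to 1, an L position)
n=10: W (go to 7, an L position)
n=11: W (go to 7, an L position)
n=12: L (options 9(W), 8(W), 4(W) are all W)
n=13: L (options 10(W), 9(W), 5(W) are all W)
n=14: L (options 11(W), 10(W), 6(W) are all W)
n=15: W (go to 12, an L position)
n=16: W (go to 13, an L position)
n=17: W (go to 14, an L position)
n=18: W (go to 14, an L position)
n=19: L (options 16(W), 15(W), 11(W) are all W)
n=20: W (go to 12, an L position)
n=21: W (go to 13, an L position)
n=22: W (go to 19, an L position)
n=23: W (go to 19, an L position)
n=24: L (options 21(W), 20(W), 16(W) are all W)
n=25: L (options 22(W), 21(W), 17(W) are all W)
n=26: L (options 23(W), 22(W), 18(W) are all W)
n=27: W (go to 24, an L position)
L entries with 1 ≤ n ≤ 27 (n=0 is outside the asked range and is not counted): n = 1, 2, 7, 12, 13, 14, 19, 24, 25, 26; that makes 10.

10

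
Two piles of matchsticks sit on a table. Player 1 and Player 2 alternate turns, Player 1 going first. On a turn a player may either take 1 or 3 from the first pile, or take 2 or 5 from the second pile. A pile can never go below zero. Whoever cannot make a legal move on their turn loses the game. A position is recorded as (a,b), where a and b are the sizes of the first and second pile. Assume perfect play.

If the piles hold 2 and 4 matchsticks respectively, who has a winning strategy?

Player 2 wins.

Compute win/loss labels from the base case upward. A position with no move is L. Any other position is W if it can reach an L in one move, else L.
No move ever increases a pile, so every position that can arise here has a ≤ 2 and b ≤ 4; it is enough to label the cells with 0 ≤ a ≤ 2 and 0 ≤ b ≤ 4.
Every move lowers a or b (never raises either), so fill the grid row by row in increasing a, and left to right within a row: each cell's successors are then already labelled.
      b=0  b=1  b=2  b=3  b=4
a=0:    L    L    W    W    L
a=1:    W    W    L    L    W
a=2:    L    L    W    W    L
Cells with no legal move (terminal, hence L): (0,0), (0,1).
The remaining L cells, each justified by listing all of its moves:
(0,4): L (sole option (0,2)(W) is W)
(1,2): L (options (0,2)(W), (1,0)(W) are all W)
(1,3): L (options (0,3)(W), (1,1)(W) are all W)
(2,0): L (sole option (1,0)(W) is W)
(2,1): L (sole option (1,1)(W) is W)
(2,4): L (options (1,4)(W), (2,2)(W) are all W)
Every other cell has at least one move into one of the L cells above, so it is W.
The starting position (2,4) is L: whatever Player 1 does, the opponent receives a W position.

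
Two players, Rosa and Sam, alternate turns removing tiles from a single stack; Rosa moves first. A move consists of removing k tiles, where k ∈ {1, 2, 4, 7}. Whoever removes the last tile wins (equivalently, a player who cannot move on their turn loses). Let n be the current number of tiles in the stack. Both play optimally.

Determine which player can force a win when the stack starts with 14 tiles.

Rosa wins.

Label each position W (a win for the player to move) or L (a loss). A position with no legal move is L; any other position is W exactly when some move reaches an L, and L when every move reaches a W.
n=0: no move → L
n=1: W (go to 0, an L position)
n=2: W (go to 0, an L position)
n=3: L (options 2(W), 1(W) are all W)
n=4: W (go to 3, an L position)
n=5: W (go to 3, an L position)
n=6: L (options 5(W), 4(W), 2(W) are all W)
n=7: W (go to 6, an L position)
n=8: W (go to 6, an L position)
n=9: L (options 8(W), 7(W), 5(W), 2(W) are all W)
n=10: W (go to 9, an L position)
n=11: W (go to 9, an L position)
n=12: L (options 11(W), 10(W), 8(W), 5(W) are all W)
n=13: W (go to 12, an L position)
n=14: W (go to 12, an L position)
From 14 Rosa can remove 2, leaving 12, reaching an L position.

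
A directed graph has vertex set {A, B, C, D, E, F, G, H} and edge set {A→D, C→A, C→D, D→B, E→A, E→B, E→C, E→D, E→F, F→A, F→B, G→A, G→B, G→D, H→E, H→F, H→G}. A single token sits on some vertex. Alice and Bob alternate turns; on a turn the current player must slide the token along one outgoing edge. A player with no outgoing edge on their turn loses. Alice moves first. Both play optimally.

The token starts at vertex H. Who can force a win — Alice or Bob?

Bob wins.

Positions with no move are L. A position that does have a move is losing for the player to move precisely when every available move leads to a winning position for the opponent. Fill in the labels:
Every edge goes from a vertex to one that appears earlier in the order B, D, A, C, F, G, E, H, so processing vertices in that order labels each vertex after all of its successors.
B: no outgoing edge → L
D: can move to B, which is L ⇒ W
A: the only move is to D(W), a W ⇒ L
C: can move to A, which is L ⇒ W
F: can move to A, which is L ⇒ W
G: can move to A, which is L ⇒ W
E: can move to A, which is L ⇒ W
H: moves to E(W), G(W), F(W); every one is W ⇒ L
Every move from H reaches a W position, so the mover loses.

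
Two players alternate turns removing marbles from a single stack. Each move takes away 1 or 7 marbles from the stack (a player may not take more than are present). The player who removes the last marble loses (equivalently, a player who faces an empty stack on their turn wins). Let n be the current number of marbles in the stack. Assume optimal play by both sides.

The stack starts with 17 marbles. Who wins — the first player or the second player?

The second player wins.

Classify positions by backward induction: terminal positions (no move available) are W. From any other position, the mover wins iff some move reaches an L.
n=0: no move; the opponent has just taken the last marble and therefore loses → W
n=1: L (sole option 0(W) is W)
n=2: W (go to 1, an L position)
n=3: L (sole option 2(W) is W)
n=4: W (go to 3, an L position)
n=5: L (sole option 4(W) is W)
n=6: W (go to 5, an L position)
n=7: L (options 6(W), 0(W) are all W)
n=8: W (go to 7, an L position)
n=9: L (options 8(W), 2(W) are all W)
n=10: W (go to 9, an L position)
n=11: L (options 10(W), 4(W) are all W)
n=12: W (go to 11, an L position)
n=13: L (options 12(W), 6(W) are all W)
n=14: W (go to 13, an L position)
n=15: L (options 14(W), 8(W) are all W)
n=16: W (go to 15, an L position)
n=17: L (options 16(W), 10(W) are all W)
The starting position 17 is L: whatever the player to move does, the opponent receives a W position.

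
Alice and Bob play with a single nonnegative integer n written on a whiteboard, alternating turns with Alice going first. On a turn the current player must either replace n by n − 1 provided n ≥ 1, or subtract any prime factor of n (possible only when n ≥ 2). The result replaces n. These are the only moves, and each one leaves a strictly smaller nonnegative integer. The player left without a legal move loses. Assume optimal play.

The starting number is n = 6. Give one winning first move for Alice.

Move to 4.

Work bottom-up. With no move the player to move loses. Otherwise the position is W if at least one move leads to an L position for the opponent, and L if every move leads to a W.
n=0: no move → L
n=1: W (go to 0, an L position)
n=2: W (go to 0, an L position)
n=3: W (go to 0, an L position)
n=4: L (options 2(W), 3(W) are all W)
n=5: W (go to 0, an L position)
n=6: W (go to 4, an L position)
From 6, the L positions reachable in one move are: 4.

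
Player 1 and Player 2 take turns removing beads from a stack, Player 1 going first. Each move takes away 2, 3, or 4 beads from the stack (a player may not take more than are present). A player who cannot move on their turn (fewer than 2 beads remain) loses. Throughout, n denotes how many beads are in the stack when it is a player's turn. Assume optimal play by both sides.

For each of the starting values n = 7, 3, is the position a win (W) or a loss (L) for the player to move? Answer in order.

7: L, 3: W

Work bottom-up. With no move the player to move loses. Otherwise the position is W if at least one move leads to an L position for the opponent, and L if every move leads to a W.
n=0: no move → L
n=1: no move → L
n=2: reaches L-position 0 → W
n=3: reaches L-position 1 → W
n=4: reaches L-position 1 → W
n=5: reaches L-position 1 → W
n=6: only reaches 4(W), 3(W), 2(W), all W → L
n=7: only reaches 5(W), 4(W), 3(W), all W → L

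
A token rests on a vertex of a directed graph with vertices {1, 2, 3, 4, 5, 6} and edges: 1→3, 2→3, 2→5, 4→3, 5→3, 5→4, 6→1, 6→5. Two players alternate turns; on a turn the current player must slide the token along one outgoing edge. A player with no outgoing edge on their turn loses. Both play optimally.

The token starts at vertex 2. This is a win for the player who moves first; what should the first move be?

Label each position W (a win for the player to move) or L (a loss). A position with no legal move is L; any other position is W exactly when some move reaches an L, and L when every move reaches a W.
Every edge goes from a vertex to one that appears earlier in the order 3, 4, 5, 2, 1, 6, so processing vertices in that order labels each vertex after all of its successors.
3: no outgoing edge → L
4: →3(L), so W
5: →3(L), so W
2: →3(L), so W
1: →3(L), so W
6: →1(W), 5(W) — all W, so L
From 2, the L positions reachable in one move are: 3.

Move to 3.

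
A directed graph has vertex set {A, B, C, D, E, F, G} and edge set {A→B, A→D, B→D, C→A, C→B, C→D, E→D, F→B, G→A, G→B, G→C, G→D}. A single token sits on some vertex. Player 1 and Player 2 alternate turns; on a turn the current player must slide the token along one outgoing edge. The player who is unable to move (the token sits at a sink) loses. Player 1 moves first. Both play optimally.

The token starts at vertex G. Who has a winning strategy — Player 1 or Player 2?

Use the standard recursion: the mover loses at a terminal position; elsewhere, the mover wins exactly when some move hands the opponent an L position.
Every edge goes from a vertex to one that appears earlier in the order D, B, A, C, G, F, E, so processing vertices in that order labels each vertex after all of its successors.
D: no outgoing edge → L
B: →D(L), so W
A: →D(L), so W
C: →D(L), so W
G: →D(L), so W
F: →B(W) only, which is W, so L
E: →D(L), so W
The starting position G is W: Player 1 should move to D, handing over an L position.

Player 1 wins.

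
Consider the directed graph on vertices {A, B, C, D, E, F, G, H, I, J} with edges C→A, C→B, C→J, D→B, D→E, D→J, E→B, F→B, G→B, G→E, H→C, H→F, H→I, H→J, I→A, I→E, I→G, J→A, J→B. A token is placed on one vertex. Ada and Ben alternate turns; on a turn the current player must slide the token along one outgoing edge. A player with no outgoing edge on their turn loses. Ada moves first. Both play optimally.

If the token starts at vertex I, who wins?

Ada wins.

Positions with no move are L. A position that does have a move is losing for the player to move precisely when every available move leads to a winning position for the opponent. Fill in the labels:
Every edge goes from a vertex to one that appears earlier in the order B, A, J, C, F, E, G, I, H, D, so processing vertices in that order labels each vertex after all of its successors.
B: no outgoing edge → L
A: no outgoing edge → L
J: can move to A, which is L ⇒ W
C: can move to A, which is L ⇒ W
F: can move to B, which is L ⇒ W
E: can move to B, which is L ⇒ W
G: can move to B, which is L ⇒ W
I: can move to A, which is L ⇒ W
H: moves to I(W), F(W), C(W), J(W); every one is W ⇒ L
D: can move to B, which is L ⇒ W
The starting position I is W: Ada should move to A, handing over an L position.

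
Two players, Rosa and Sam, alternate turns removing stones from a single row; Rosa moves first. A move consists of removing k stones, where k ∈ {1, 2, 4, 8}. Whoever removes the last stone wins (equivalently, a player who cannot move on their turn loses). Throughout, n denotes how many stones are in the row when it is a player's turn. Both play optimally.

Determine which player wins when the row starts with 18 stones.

Label each position W (a win for the player to move) or L (a loss). A position with no legal move is L; any other position is W exactly when some move reaches an L, and L when every move reaches a W.
n=0: no move → L
n=1: W (go to 0, an L position)
n=2: W (go to 0, an L position)
n=3: L (options 2(W), 1(W) are all W)
n=4: W (go to 3, an L position)
n=5: W (go to 3, an L position)
n=6: L (options 5(W), 4(W), 2(W) are all W)
n=7: W (go to 6, an L position)
n=8: W (go to 6, an L position)
n=9: L (options 8(W), 7(W), 5(W), 1(W) are all W)
n=10: W (go to 9, an L position)
n=11: W (go to 9, an L position)
n=12: L (options 11(W), 10(W), 8(W), 4(W) are all W)
n=13: W (go to 12, an L position)
n=14: W (go to 12, an L position)
n=15: L (options 14(W), 13(W), 11(W), 7(W) are all W)
n=16: W (go to 15, an L position)
n=17: W (go to 15, an L position)
n=18: L (options 17(W), 16(W), 14(W), 10(W) are all W)
Every move from 18 reaches a W position, so the mover loses.

Sam wins.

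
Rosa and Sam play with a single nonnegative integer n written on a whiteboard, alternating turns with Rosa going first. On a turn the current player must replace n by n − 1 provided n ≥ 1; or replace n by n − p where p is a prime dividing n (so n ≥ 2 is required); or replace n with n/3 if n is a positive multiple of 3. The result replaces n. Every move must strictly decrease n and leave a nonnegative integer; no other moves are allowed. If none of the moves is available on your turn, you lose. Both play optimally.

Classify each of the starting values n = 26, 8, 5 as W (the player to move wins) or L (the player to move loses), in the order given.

Compute win/loss labels from the base case upward. A position with no move is L. Any other position is W if it can reach an L in one move, else L.
n=0: no move → L
n=1: →0(L), so W
n=2: →0(L), so W
n=3: →0(L), so W
n=4: →2(W), 3(W) — all W, so L
n=5: →0(L), so W
n=6: →4(L), so W
n=7: →0(L), so W
n=8: →6(W), 7(W) — all W, so L
n=9: →8(L), so W
n=10: →8(L), so W
n=11: →0(L), so W
n=12: →4(L), so W
n=13: →0(L), so W
n=14: →7(W), 12(W), 13(W) — all W, so L
n=15: →14(L), so W
n=16: →14(L), so W
n=17: →0(L), so W
n=18: →6(W), 15(W), 16(W), 17(W) — all W, so L
n=19: →0(L), so W
n=20: →18(L), so W
n=21: →14(L), so W
n=22: →11(W), 20(W), 21(W) — all W, so L
n=23: →0(L), so W
n=24: →8(L), so W
n=25: →20(W), 24(W) — all W, so L
n=26: →25(L), so W

26: W, 8: L, 5: W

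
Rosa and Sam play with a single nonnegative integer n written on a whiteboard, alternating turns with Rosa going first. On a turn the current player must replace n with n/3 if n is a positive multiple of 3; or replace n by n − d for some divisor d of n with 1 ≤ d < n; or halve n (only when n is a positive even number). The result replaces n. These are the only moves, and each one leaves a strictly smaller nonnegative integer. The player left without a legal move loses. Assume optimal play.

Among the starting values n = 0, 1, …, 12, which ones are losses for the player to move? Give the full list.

0, 1, 4, 7, 9, 11

Build the W/L table. Terminal = L. A non-terminal position is W if it has a move to some L; otherwise it is L.
n=0: no move → L
n=1: no move → L
n=2: can move to 1, which is L ⇒ W
n=3: can move to 1, which is L ⇒ W
n=4: moves to 2(W), 3(W); every one is W ⇒ L
n=5: can move to 4, which is L ⇒ W
n=6: can move to 4, which is L ⇒ W
n=7: the only move is to 6(W), a W ⇒ L
n=8: can move to 4, which is L ⇒ W
n=9: moves to 3(W), 6(W), 8(W); every one is W ⇒ L
n=10: can move to 9, which is L ⇒ W
n=11: the only move is to 10(W), a W ⇒ L
n=12: can move to 4, which is L ⇒ W
The losing starting values of n are exactly the entries labelled L in this table (6 of them).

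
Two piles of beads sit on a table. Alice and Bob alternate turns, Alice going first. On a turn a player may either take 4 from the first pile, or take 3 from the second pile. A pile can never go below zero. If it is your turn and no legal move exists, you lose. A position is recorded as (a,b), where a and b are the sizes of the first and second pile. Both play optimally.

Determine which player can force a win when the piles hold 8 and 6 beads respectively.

Bob wins.

Build the W/L table. Terminal = L. A non-terminal position is W if it has a move to some L; otherwise it is L.
No move ever increases a pile, so every position that can arise here has a ≤ 8 and b ≤ 6; it is enough to label the cells with 0 ≤ a ≤ 8 and 0 ≤ b ≤ 6.
Every move lowers a or b (never raises either), so fill the grid row by row in increasing a, and left to right within a row: each cell's successors are then already labelled.
      b=0  b=1  b=2  b=3  b=4  b=5  b=6
a=0:    L    L    L    W    W    W    L
a=1:    L    L    L    W    W    W    L
a=2:    L    L    L    W    W    W    L
a=3:    L    L    L    W    W    W    L
a=4:    W    W    W    L    L    L    W
a=5:    W    W    W    L    L    L    W
a=6:    W    W    W    L    L    L    W
a=7:    W    W    W    L    L    L    W
a=8:    L    L    L    W    W    W    L
Cells with no legal move (terminal, hence L): (0,0), (0,1), (0,2), (1,0), (1,1), (1,2), (2,0), (2,1), (2,2), (3,0), (3,1), (3,2).
The remaining L cells, each justified by listing all of its moves:
(0,6): L (sole option (0,3)(W) is W)
(1,6): L (sole option (1,3)(W) is W)
(2,6): L (sole option (2,3)(W) is W)
(3,6): L (sole option (3,3)(W) is W)
(4,3): L (options (0,3)(W), (4,0)(W) are all W)
(4,4): L (options (0,4)(W), (4,1)(W) are all W)
(4,5): L (options (0,5)(W), (4,2)(W) are all W)
(5,3): L (options (1,3)(W), (5,0)(W) are all W)
(5,4): L (options (1,4)(W), (5,1)(W) are all W)
(5,5): L (options (1,5)(W), (5,2)(W) are all W)
(6,3): L (options (2,3)(W), (6,0)(W) are all W)
(6,4): L (options (2,4)(W), (6,1)(W) are all W)
(6,5): L (options (2,5)(W), (6,2)(W) are all W)
(7,3): L (options (3,3)(W), (7,0)(W) are all W)
(7,4): L (options (3,4)(W), (7,1)(W) are all W)
(7,5): L (options (3,5)(W), (7,2)(W) are all W)
(8,0): L (sole option (4,0)(W) is W)
(8,1): L (sole option (4,1)(W) is W)
(8,2): L (sole option (4,2)(W) is W)
(8,6): L (options (4,6)(W), (8,3)(W) are all W)
Every other cell has at least one move into one of the L cells above, so it is W.
Every move from (8,6) reaches a W position, so the mover loses.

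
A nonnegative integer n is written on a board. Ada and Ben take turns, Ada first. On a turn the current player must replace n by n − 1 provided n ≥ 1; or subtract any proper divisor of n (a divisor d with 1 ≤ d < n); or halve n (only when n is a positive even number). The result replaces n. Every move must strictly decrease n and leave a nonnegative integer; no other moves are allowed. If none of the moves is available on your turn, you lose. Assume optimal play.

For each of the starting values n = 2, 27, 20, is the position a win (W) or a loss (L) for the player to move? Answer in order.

Use the standard recursion: the mover loses at a terminal position; elsewhere, the mover wins exactly when some move hands the opponent an L position.
n=0: no move → L
n=1: can move to 0, which is L ⇒ W
n=2: the only move is to 1(W), a W ⇒ L
n=3: can move to 2, which is L ⇒ W
n=4: can move to 2, which is L ⇒ W
n=5: the only move is to 4(W), a W ⇒ L
n=6: can move to 5, which is L ⇒ W
n=7: the only move is to 6(W), a W ⇒ L
n=8: can move to 7, which is L ⇒ W
n=9: moves to 6(W), 8(W); every one is W ⇒ L
n=10: can move to 5, which is L ⇒ W
n=11: the only move is to 10(W), a W ⇒ L
n=12: can move to 9, which is L ⇒ W
n=13: the only move is to 12(W), a W ⇒ L
n=14: can move to 7, which is L ⇒ W
n=15: moves to 10(W), 12(W), 14(W); every one is W ⇒ L
n=16: can move to 15, which is L ⇒ W
n=17: the only move is to 16(W), a W ⇒ L
n=18: can move to 9, which is L ⇒ W
n=19: the only move is to 18(W), a W ⇒ L
n=20: can move to 15, which is L ⇒ W
n=21: moves to 14(W), 18(W), 20(W); every one is W ⇒ L
n=22: can move to 11, which is L ⇒ W
n=23: the only move is to 22(W), a W ⇒ L
n=24: can move to 21, which is L ⇒ W
n=25: moves to 20(W), 24(W); every one is W ⇒ L
n=26: can move to 13, which is L ⇒ W
n=27: moves to 18(W), 24(W), 26(W); every one is W ⇒ L

2: L, 27: L, 20: W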